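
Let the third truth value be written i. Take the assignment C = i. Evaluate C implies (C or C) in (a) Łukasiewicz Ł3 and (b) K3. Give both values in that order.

T; i

In Łukasiewicz Ł3: C or C = i or i = i
C implies (C or C) = i implies i = T  [min(1, 1−½+½)]
In K3: C or C = i or i = i
C implies (C or C) = i implies i = i  [not i or i]
They differ because Łukasiewicz Ł3 and K3 treat i differently under implication.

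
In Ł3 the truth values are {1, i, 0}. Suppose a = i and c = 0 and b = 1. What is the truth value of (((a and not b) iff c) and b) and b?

1

not b = not 1 = 0
a and not b = i and 0 = 0
(a and not b) iff c = 0 iff 0 = 1
((a and not b) iff c) and b = 1 and 1 = 1
(((a and not b) iff c) and b) and b = 1 and 1 = 1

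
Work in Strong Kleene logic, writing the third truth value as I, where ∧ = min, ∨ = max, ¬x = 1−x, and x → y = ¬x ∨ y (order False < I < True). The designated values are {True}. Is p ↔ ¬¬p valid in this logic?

No

Countermodel: p=I gives I, which is not designated.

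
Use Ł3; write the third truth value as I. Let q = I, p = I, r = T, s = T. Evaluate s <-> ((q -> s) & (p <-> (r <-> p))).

T

q -> s = I -> T = T  [min(1, 1−½+1)]
r <-> p = T <-> I = I
p <-> (r <-> p) = I <-> I = T
(q -> s) & (p <-> (r <-> p)) = T & T = T
s <-> ((q -> s) & (p <-> (r <-> p))) = T <-> T = T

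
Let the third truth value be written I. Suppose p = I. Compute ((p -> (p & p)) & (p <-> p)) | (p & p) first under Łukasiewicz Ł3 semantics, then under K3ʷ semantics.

True; I

In Łukasiewicz Ł3: p & p = I & I = I
p -> (p & p) = I -> I = True  [min(1, 1−½+½)]
p <-> p = I <-> I = True
(p -> (p & p)) & (p <-> p) = True & True = True
p & p = I & I = I
((p -> (p & p)) & (p <-> p)) | (p & p) = True | I = True
In K3ʷ: p & p = I & I = I
p -> (p & p) = I -> I = I  [any arg is the third value ⇒ result is the third value]
p <-> p = I <-> I = I
(p -> (p & p)) & (p <-> p) = I & I = I
p & p = I & I = I
((p -> (p & p)) & (p <-> p)) | (p & p) = I | I = I
They differ because Łukasiewicz Ł3 and K3ʷ treat I differently under the binary connectives.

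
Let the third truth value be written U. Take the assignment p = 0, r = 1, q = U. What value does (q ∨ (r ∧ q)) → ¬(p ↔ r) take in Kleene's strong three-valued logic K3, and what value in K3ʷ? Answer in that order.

1; U

In Kleene's strong three-valued logic K3: r ∧ q = 1 ∧ U = U
q ∨ (r ∧ q) = U ∨ U = U
p ↔ r = 0 ↔ 1 = 0
¬(p ↔ r) = ¬0 = 1
(q ∨ (r ∧ q)) → ¬(p ↔ r) = U → 1 = 1  [¬U ∨ 1]
In K3ʷ: r ∧ q = 1 ∧ U = U
q ∨ (r ∧ q) = U ∨ U = U
p ↔ r = 0 ↔ 1 = 0
¬(p ↔ r) = ¬0 = 1
(q ∨ (r ∧ q)) → ¬(p ↔ r) = U → 1 = U  [any arg is the third value ⇒ result is the third value]
They differ because Kleene's strong three-valued logic K3 and K3ʷ treat U differently under the binary connectives.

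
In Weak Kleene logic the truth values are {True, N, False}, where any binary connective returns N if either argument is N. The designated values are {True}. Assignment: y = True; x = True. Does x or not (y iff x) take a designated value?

y iff x = True iff True = True
not (y iff x) = not True = False
x or not (y iff x) = True or False = True
True ∈ {True}.

Yes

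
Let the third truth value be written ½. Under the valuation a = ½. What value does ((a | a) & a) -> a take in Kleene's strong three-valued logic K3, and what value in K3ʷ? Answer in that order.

In Kleene's strong three-valued logic K3: a | a = ½ | ½ = ½
(a | a) & a = ½ & ½ = ½
((a | a) & a) -> a = ½ -> ½ = ½  [~½ | ½]
In K3ʷ: a | a = ½ | ½ = ½
(a | a) & a = ½ & ½ = ½
((a | a) & a) -> a = ½ -> ½ = ½  [any arg is the third value ⇒ result is the third value]

½; ½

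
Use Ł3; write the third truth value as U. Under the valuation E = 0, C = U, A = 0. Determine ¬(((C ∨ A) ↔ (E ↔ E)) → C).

0

C ∨ A = U ∨ 0 = U
E ↔ E = 0 ↔ 0 = 1
(C ∨ A) ↔ (E ↔ E) = U ↔ 1 = U  [1 − |½−1|]
((C ∨ A) ↔ (E ↔ E)) → C = U → U = 1
¬(((C ∨ A) ↔ (E ↔ E)) → C) = ¬1 = 0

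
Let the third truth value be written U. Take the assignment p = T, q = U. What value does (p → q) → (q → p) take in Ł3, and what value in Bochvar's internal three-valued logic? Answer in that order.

In Ł3: p → q = T → U = U
q → p = U → T = T
(p → q) → (q → p) = U → T = T
In Bochvar's internal three-valued logic: p → q = T → U = U  [any arg is the third value ⇒ result is the third value]
q → p = U → T = U
(p → q) → (q → p) = U → U = U
They differ because Ł3 and Bochvar's internal three-valued logic treat U differently under the binary connectives.

T; U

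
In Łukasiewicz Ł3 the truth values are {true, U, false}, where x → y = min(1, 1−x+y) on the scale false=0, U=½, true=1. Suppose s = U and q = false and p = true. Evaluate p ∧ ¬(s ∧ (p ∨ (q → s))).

U

q → s = false → U = true  [min(1, 1−0+½)]
p ∨ (q → s) = true ∨ true = true
s ∧ (p ∨ (q → s)) = U ∧ true = U
¬(s ∧ (p ∨ (q → s))) = ¬U = U
p ∧ ¬(s ∧ (p ∨ (q → s))) = true ∧ U = U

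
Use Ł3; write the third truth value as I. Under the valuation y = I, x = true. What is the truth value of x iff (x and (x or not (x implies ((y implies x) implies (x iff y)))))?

true

y implies x = I implies true = true  [min(1, 1−½+1)]
x iff y = true iff I = I
(y implies x) implies (x iff y) = true implies I = I
x implies ((y implies x) implies (x iff y)) = true implies I = I
not (x implies ((y implies x) implies (x iff y))) = not I = I
x or not (x implies ((y implies x) implies (x iff y))) = true or I = true
x and (x or not (x implies ((y implies x) implies (x iff y)))) = true and true = true
x iff (x and (x or not (x implies ((y implies x) implies (x iff y))))) = true iff true = true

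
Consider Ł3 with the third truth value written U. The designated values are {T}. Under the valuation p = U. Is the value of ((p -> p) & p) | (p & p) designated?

p -> p = U -> U = T
(p -> p) & p = T & U = U
p & p = U & U = U
((p -> p) & p) | (p & p) = U | U = U
U ∉ {T}.

No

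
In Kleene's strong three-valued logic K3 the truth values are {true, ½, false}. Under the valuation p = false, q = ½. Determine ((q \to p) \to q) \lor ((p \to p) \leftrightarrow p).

½

q \to p = ½ \to false = ½
(q \to p) \to q = ½ \to ½ = ½
p \to p = false \to false = true
(p \to p) \leftrightarrow p = true \leftrightarrow false = false
((q \to p) \to q) \lor ((p \to p) \leftrightarrow p) = ½ \lor false = ½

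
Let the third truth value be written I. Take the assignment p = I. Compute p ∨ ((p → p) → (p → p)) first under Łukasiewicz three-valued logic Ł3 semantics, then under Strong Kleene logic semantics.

True; I

In Łukasiewicz three-valued logic Ł3: p → p = I → I = True  [min(1, 1−½+½)]
p → p = I → I = True
(p → p) → (p → p) = True → True = True
p ∨ ((p → p) → (p → p)) = I ∨ True = True
In Strong Kleene logic: p → p = I → I = I  [¬I ∨ I]
p → p = I → I = I
(p → p) → (p → p) = I → I = I
p ∨ ((p → p) → (p → p)) = I ∨ I = I
They differ because Łukasiewicz three-valued logic Ł3 and Strong Kleene logic treat I differently under implication.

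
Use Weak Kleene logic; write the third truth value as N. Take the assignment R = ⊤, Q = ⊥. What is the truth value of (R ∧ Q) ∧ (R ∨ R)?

R ∧ Q = ⊤ ∧ ⊥ = ⊥
R ∨ R = ⊤ ∨ ⊤ = ⊤
(R ∧ Q) ∧ (R ∨ R) = ⊥ ∧ ⊤ = ⊥

⊥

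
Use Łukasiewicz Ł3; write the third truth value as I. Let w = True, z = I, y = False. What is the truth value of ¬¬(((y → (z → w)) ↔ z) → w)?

z → w = I → True = True  [min(1, 1−½+1)]
y → (z → w) = False → True = True
(y → (z → w)) ↔ z = True ↔ I = I
((y → (z → w)) ↔ z) → w = I → True = True
¬(((y → (z → w)) ↔ z) → w) = ¬True = False
¬¬(((y → (z → w)) ↔ z) → w) = ¬False = True

True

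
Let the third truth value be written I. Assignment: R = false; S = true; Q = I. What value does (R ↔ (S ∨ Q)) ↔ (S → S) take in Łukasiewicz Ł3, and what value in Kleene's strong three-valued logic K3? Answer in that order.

In Łukasiewicz Ł3: S ∨ Q = true ∨ I = true
R ↔ (S ∨ Q) = false ↔ true = false
S → S = true → true = true
(R ↔ (S ∨ Q)) ↔ (S → S) = false ↔ true = false
In Kleene's strong three-valued logic K3: S ∨ Q = true ∨ I = true
R ↔ (S ∨ Q) = false ↔ true = false
S → S = true → true = true
(R ↔ (S ∨ Q)) ↔ (S → S) = false ↔ true = false

false; false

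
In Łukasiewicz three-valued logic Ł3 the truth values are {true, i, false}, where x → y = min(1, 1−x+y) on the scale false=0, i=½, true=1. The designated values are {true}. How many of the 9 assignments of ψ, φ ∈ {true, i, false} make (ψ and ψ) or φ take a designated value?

Of the 9 assignments, 5 give a value in {true}.

5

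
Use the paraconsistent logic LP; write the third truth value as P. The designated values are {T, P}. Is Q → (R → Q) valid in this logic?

Yes

Every assignment of Q, R over {T, P, F} gives a value in {T, P}.
In particular, with Q=P, R=P: Q → (R → Q) = P.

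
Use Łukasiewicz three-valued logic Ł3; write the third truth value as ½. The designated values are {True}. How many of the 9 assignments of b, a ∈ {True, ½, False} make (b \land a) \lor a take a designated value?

3

Designated under: (b=True, a=True); (b=½, a=True); (b=False, a=True).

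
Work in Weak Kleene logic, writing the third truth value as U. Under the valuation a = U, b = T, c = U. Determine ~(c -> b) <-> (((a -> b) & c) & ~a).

U

c -> b = U -> T = U  [any arg is the third value ⇒ result is the third value]
~(c -> b) = ~U = U
a -> b = U -> T = U
(a -> b) & c = U & U = U
~a = ~U = U
((a -> b) & c) & ~a = U & U = U
~(c -> b) <-> (((a -> b) & c) & ~a) = U <-> U = U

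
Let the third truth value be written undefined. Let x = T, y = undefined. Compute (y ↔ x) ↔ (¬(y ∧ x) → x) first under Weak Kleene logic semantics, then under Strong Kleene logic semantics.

undefined; undefined

In Weak Kleene logic: y ↔ x = undefined ↔ T = undefined
y ∧ x = undefined ∧ T = undefined
¬(y ∧ x) = ¬undefined = undefined
¬(y ∧ x) → x = undefined → T = undefined  [any arg is the third value ⇒ result is the third value]
(y ↔ x) ↔ (¬(y ∧ x) → x) = undefined ↔ undefined = undefined
In Strong Kleene logic: y ↔ x = undefined ↔ T = undefined
y ∧ x = undefined ∧ T = undefined
¬(y ∧ x) = ¬undefined = undefined
¬(y ∧ x) → x = undefined → T = T  [¬undefined ∨ T]
(y ↔ x) ↔ (¬(y ∧ x) → x) = undefined ↔ T = undefined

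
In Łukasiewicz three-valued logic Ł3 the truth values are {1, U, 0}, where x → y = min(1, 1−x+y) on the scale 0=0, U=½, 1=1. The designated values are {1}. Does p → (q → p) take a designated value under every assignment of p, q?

Yes

Every assignment of p, q over {1, U, 0} gives a value in {1}.
In particular, with p=U, q=U: p → (q → p) = 1.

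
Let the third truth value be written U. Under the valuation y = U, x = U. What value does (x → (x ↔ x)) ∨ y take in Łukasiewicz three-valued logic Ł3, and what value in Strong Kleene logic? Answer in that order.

1; U

In Łukasiewicz three-valued logic Ł3: x ↔ x = U ↔ U = 1  [1 − |½−½|]
x → (x ↔ x) = U → 1 = 1
(x → (x ↔ x)) ∨ y = 1 ∨ U = 1
In Strong Kleene logic: x ↔ x = U ↔ U = U
x → (x ↔ x) = U → U = U  [¬U ∨ U]
(x → (x ↔ x)) ∨ y = U ∨ U = U
They differ because Łukasiewicz three-valued logic Ł3 and Strong Kleene logic treat U differently under implication.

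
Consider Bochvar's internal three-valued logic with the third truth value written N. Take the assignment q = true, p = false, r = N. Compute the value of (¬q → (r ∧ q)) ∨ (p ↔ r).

¬q = ¬true = false
r ∧ q = N ∧ true = N
¬q → (r ∧ q) = false → N = N  [any arg is the third value ⇒ result is the third value]
p ↔ r = false ↔ N = N
(¬q → (r ∧ q)) ∨ (p ↔ r) = N ∨ N = N

N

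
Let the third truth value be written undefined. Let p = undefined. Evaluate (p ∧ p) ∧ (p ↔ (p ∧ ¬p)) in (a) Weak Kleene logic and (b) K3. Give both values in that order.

undefined; undefined

In Weak Kleene logic: p ∧ p = undefined ∧ undefined = undefined
¬p = ¬undefined = undefined
p ∧ ¬p = undefined ∧ undefined = undefined
p ↔ (p ∧ ¬p) = undefined ↔ undefined = undefined
(p ∧ p) ∧ (p ↔ (p ∧ ¬p)) = undefined ∧ undefined = undefined
In K3: p ∧ p = undefined ∧ undefined = undefined
¬p = ¬undefined = undefined
p ∧ ¬p = undefined ∧ undefined = undefined
p ↔ (p ∧ ¬p) = undefined ↔ undefined = undefined
(p ∧ p) ∧ (p ↔ (p ∧ ¬p)) = undefined ∧ undefined = undefined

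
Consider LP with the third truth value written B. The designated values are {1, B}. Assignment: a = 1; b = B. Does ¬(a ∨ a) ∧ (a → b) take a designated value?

a ∨ a = 1 ∨ 1 = 1
¬(a ∨ a) = ¬1 = 0
a → b = 1 → B = B  [¬1 ∨ B]
¬(a ∨ a) ∧ (a → b) = 0 ∧ B = 0
0 ∉ {1, B}.

No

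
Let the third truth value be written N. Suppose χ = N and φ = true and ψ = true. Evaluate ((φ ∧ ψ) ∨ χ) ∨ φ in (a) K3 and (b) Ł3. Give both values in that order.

true; true

In K3: φ ∧ ψ = true ∧ true = true
(φ ∧ ψ) ∨ χ = true ∨ N = true
((φ ∧ ψ) ∨ χ) ∨ φ = true ∨ true = true
In Ł3: φ ∧ ψ = true ∧ true = true
(φ ∧ ψ) ∨ χ = true ∨ N = true
((φ ∧ ψ) ∨ χ) ∨ φ = true ∨ true = true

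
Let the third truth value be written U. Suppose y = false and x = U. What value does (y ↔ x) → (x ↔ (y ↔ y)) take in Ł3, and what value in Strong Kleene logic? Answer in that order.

In Ł3: y ↔ x = false ↔ U = U
y ↔ y = false ↔ false = true
x ↔ (y ↔ y) = U ↔ true = U
(y ↔ x) → (x ↔ (y ↔ y)) = U → U = true
In Strong Kleene logic: y ↔ x = false ↔ U = U
y ↔ y = false ↔ false = true
x ↔ (y ↔ y) = U ↔ true = U
(y ↔ x) → (x ↔ (y ↔ y)) = U → U = U
They differ because Ł3 and Strong Kleene logic treat U differently under implication.

true; U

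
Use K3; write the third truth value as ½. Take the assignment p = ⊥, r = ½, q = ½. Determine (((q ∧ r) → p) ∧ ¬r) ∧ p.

q ∧ r = ½ ∧ ½ = ½
(q ∧ r) → p = ½ → ⊥ = ½
¬r = ¬½ = ½
((q ∧ r) → p) ∧ ¬r = ½ ∧ ½ = ½
(((q ∧ r) → p) ∧ ¬r) ∧ p = ½ ∧ ⊥ = ⊥

⊥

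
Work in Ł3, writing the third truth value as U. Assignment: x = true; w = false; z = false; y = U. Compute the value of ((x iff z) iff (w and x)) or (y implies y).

true

x iff z = true iff false = false
w and x = false and true = false
(x iff z) iff (w and x) = false iff false = true
y implies y = U implies U = true  [min(1, 1−½+½)]
((x iff z) iff (w and x)) or (y implies y) = true or true = true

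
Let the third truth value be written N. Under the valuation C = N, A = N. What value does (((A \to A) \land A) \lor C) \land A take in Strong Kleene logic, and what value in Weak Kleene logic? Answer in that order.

N; N

In Strong Kleene logic: A \to A = N \to N = N
(A \to A) \land A = N \land N = N
((A \to A) \land A) \lor C = N \lor N = N
(((A \to A) \land A) \lor C) \land A = N \land N = N
In Weak Kleene logic: A \to A = N \to N = N
(A \to A) \land A = N \land N = N
((A \to A) \land A) \lor C = N \lor N = N
(((A \to A) \land A) \lor C) \land A = N \land N = N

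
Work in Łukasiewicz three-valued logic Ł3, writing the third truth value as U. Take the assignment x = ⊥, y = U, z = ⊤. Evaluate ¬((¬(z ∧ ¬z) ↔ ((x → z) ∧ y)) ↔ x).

¬z = ¬⊤ = ⊥
z ∧ ¬z = ⊤ ∧ ⊥ = ⊥
¬(z ∧ ¬z) = ¬⊥ = ⊤
x → z = ⊥ → ⊤ = ⊤
(x → z) ∧ y = ⊤ ∧ U = U
¬(z ∧ ¬z) ↔ ((x → z) ∧ y) = ⊤ ↔ U = U
(¬(z ∧ ¬z) ↔ ((x → z) ∧ y)) ↔ x = U ↔ ⊥ = U
¬((¬(z ∧ ¬z) ↔ ((x → z) ∧ y)) ↔ x) = ¬U = U

U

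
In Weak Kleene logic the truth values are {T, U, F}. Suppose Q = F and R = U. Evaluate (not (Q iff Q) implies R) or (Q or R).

Q iff Q = F iff F = T
not (Q iff Q) = not T = F
not (Q iff Q) implies R = F implies U = U
Q or R = F or U = U
(not (Q iff Q) implies R) or (Q or R) = U or U = U

U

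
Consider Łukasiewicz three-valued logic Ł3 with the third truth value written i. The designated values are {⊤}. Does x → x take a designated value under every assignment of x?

Every assignment of x over {⊤, i, ⊥} gives a value in {⊤}.
In particular, with x=i: x → x = ⊤.

Yes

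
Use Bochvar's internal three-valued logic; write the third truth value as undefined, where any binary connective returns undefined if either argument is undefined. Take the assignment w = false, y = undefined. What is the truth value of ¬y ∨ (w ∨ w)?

¬y = ¬undefined = undefined
w ∨ w = false ∨ false = false
¬y ∨ (w ∨ w) = undefined ∨ false = undefined

undefined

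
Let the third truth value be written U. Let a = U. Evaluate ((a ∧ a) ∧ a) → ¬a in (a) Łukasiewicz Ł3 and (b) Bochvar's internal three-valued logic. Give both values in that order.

⊤; U

In Łukasiewicz Ł3: a ∧ a = U ∧ U = U
(a ∧ a) ∧ a = U ∧ U = U
¬a = ¬U = U
((a ∧ a) ∧ a) → ¬a = U → U = ⊤  [min(1, 1−½+½)]
In Bochvar's internal three-valued logic: a ∧ a = U ∧ U = U
(a ∧ a) ∧ a = U ∧ U = U
¬a = ¬U = U
((a ∧ a) ∧ a) → ¬a = U → U = U
They differ because Łukasiewicz Ł3 and Bochvar's internal three-valued logic treat U differently under the binary connectives.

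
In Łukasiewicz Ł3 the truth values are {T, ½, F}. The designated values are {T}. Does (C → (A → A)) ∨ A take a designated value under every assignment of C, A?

Yes

Every assignment of C, A over {T, ½, F} gives a value in {T}.
In particular, with C=½, A=½: (C → (A → A)) ∨ A = T.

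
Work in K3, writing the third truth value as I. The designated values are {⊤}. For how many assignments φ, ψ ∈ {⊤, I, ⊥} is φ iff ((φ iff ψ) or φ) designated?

Designated under: (φ=⊤, ψ=⊤); (φ=⊤, ψ=I); (φ=⊤, ψ=⊥); (φ=⊥, ψ=⊤).

4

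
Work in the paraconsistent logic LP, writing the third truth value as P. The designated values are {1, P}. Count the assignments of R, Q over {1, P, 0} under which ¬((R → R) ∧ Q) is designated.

7

Of the 9 assignments, 7 give a value in {1, P}.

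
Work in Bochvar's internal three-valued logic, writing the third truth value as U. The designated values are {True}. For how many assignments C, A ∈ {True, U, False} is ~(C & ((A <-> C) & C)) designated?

Designated under: (C=True, A=False); (C=False, A=True); (C=False, A=False).

3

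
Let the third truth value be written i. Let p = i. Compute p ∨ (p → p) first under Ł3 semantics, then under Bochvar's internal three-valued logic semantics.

In Ł3: p → p = i → i = T  [min(1, 1−½+½)]
p ∨ (p → p) = i ∨ T = T
In Bochvar's internal three-valued logic: p → p = i → i = i  [any arg is the third value ⇒ result is the third value]
p ∨ (p → p) = i ∨ i = i
They differ because Ł3 and Bochvar's internal three-valued logic treat i differently under the binary connectives.

T; i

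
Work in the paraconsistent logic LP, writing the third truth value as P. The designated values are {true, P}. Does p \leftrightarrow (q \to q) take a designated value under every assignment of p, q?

No

Countermodel: p=false, q=true gives false, which is not designated.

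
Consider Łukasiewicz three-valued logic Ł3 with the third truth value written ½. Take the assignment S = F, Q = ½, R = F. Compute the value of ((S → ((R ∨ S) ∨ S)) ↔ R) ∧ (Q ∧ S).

R ∨ S = F ∨ F = F
(R ∨ S) ∨ S = F ∨ F = F
S → ((R ∨ S) ∨ S) = F → F = T
(S → ((R ∨ S) ∨ S)) ↔ R = T ↔ F = F
Q ∧ S = ½ ∧ F = F
((S → ((R ∨ S) ∨ S)) ↔ R) ∧ (Q ∧ S) = F ∧ F = F

F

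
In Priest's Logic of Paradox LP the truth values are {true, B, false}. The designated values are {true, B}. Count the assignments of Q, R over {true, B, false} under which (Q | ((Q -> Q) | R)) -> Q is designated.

6

Of the 9 assignments, 6 give a value in {true, B}.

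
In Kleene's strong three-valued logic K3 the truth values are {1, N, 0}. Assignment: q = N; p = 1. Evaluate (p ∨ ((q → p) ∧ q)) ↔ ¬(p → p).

q → p = N → 1 = 1  [¬N ∨ 1]
(q → p) ∧ q = 1 ∧ N = N
p ∨ ((q → p) ∧ q) = 1 ∨ N = 1
p → p = 1 → 1 = 1
¬(p → p) = ¬1 = 0
(p ∨ ((q → p) ∧ q)) ↔ ¬(p → p) = 1 ↔ 0 = 0

0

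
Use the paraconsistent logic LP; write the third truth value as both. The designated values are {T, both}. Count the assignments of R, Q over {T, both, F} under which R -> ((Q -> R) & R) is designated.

Of the 9 assignments, 9 give a value in {T, both}.

9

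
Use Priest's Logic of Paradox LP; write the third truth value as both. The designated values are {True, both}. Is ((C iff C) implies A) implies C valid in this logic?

No

Countermodel: C=False, A=True gives False, which is not designated.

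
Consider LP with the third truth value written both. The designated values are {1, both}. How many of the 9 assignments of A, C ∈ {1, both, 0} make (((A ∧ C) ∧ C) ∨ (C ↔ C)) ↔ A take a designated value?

Of the 9 assignments, 7 give a value in {1, both}.

7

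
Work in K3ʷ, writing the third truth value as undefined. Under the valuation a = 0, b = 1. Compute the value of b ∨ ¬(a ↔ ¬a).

1

¬a = ¬0 = 1
a ↔ ¬a = 0 ↔ 1 = 0
¬(a ↔ ¬a) = ¬0 = 1
b ∨ ¬(a ↔ ¬a) = 1 ∨ 1 = 1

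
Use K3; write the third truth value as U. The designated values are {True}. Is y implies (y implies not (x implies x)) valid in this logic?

Countermodel: y=True, x=True gives False, which is not designated.

No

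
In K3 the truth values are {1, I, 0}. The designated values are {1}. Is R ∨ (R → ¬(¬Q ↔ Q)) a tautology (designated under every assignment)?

Countermodel: R=I, Q=I gives I, which is not designated.

No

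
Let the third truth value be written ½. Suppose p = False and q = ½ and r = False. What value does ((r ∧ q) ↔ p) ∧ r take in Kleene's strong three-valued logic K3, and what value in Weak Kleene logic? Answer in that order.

False; ½

In Kleene's strong three-valued logic K3: r ∧ q = False ∧ ½ = False
(r ∧ q) ↔ p = False ↔ False = True
((r ∧ q) ↔ p) ∧ r = True ∧ False = False
In Weak Kleene logic: r ∧ q = False ∧ ½ = ½
(r ∧ q) ↔ p = ½ ↔ False = ½
((r ∧ q) ↔ p) ∧ r = ½ ∧ False = ½
They differ because Kleene's strong three-valued logic K3 and Weak Kleene logic treat ½ differently under the binary connectives.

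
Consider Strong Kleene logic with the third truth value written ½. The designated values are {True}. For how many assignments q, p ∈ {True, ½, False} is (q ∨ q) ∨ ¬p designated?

5

Of the 9 assignments, 5 give a value in {True}.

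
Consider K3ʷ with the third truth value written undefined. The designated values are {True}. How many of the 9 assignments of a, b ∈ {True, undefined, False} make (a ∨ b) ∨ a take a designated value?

Designated under: (a=True, b=True); (a=True, b=False); (a=False, b=True).

3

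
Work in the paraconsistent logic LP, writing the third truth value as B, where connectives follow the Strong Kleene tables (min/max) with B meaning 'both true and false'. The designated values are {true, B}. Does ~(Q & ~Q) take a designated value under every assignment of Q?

Every assignment of Q over {true, B, false} gives a value in {true, B}.
In particular, with Q=B: ~(Q & ~Q) = B.

Yes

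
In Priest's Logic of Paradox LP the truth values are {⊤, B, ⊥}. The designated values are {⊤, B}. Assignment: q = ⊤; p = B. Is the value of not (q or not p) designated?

not p = not B = B
q or not p = ⊤ or B = ⊤
not (q or not p) = not ⊤ = ⊥
⊥ ∉ {⊤, B}.

No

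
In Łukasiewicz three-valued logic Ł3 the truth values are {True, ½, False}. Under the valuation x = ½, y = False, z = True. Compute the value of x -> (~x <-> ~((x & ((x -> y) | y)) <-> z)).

True

~x = ~½ = ½
x -> y = ½ -> False = ½
(x -> y) | y = ½ | False = ½
x & ((x -> y) | y) = ½ & ½ = ½
(x & ((x -> y) | y)) <-> z = ½ <-> True = ½
~((x & ((x -> y) | y)) <-> z) = ~½ = ½
~x <-> ~((x & ((x -> y) | y)) <-> z) = ½ <-> ½ = True
x -> (~x <-> ~((x & ((x -> y) | y)) <-> z)) = ½ -> True = True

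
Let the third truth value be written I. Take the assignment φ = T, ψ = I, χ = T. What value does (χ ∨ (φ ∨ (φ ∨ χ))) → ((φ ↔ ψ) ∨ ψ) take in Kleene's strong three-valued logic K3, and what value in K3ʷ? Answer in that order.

I; I

In Kleene's strong three-valued logic K3: φ ∨ χ = T ∨ T = T
φ ∨ (φ ∨ χ) = T ∨ T = T
χ ∨ (φ ∨ (φ ∨ χ)) = T ∨ T = T
φ ↔ ψ = T ↔ I = I
(φ ↔ ψ) ∨ ψ = I ∨ I = I
(χ ∨ (φ ∨ (φ ∨ χ))) → ((φ ↔ ψ) ∨ ψ) = T → I = I  [¬T ∨ I]
In K3ʷ: φ ∨ χ = T ∨ T = T
φ ∨ (φ ∨ χ) = T ∨ T = T
χ ∨ (φ ∨ (φ ∨ χ)) = T ∨ T = T
φ ↔ ψ = T ↔ I = I
(φ ↔ ψ) ∨ ψ = I ∨ I = I
(χ ∨ (φ ∨ (φ ∨ χ))) → ((φ ↔ ψ) ∨ ψ) = T → I = I  [any arg is the third value ⇒ result is the third value]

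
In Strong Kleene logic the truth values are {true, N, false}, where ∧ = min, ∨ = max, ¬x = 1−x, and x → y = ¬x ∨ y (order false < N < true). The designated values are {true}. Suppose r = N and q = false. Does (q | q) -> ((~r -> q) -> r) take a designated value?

Yes

q | q = false | false = false
~r = ~N = N
~r -> q = N -> false = N  [~N | false]
(~r -> q) -> r = N -> N = N
(q | q) -> ((~r -> q) -> r) = false -> N = true
true ∈ {true}.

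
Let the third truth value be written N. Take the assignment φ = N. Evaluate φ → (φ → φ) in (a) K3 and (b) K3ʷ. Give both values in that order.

N; N

In K3: φ → φ = N → N = N  [¬N ∨ N]
φ → (φ → φ) = N → N = N
In K3ʷ: φ → φ = N → N = N  [any arg is the third value ⇒ result is the third value]
φ → (φ → φ) = N → N = N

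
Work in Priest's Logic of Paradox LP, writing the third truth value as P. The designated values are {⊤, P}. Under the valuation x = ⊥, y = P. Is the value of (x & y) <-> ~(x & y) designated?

x & y = ⊥ & P = ⊥
x & y = ⊥ & P = ⊥
~(x & y) = ~⊥ = ⊤
(x & y) <-> ~(x & y) = ⊥ <-> ⊤ = ⊥
⊥ ∉ {⊤, P}.

No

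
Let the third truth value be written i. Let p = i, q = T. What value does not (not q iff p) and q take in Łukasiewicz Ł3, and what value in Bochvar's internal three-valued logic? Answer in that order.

In Łukasiewicz Ł3: not q = not T = F
not q iff p = F iff i = i  [1 − |0−½|]
not (not q iff p) = not i = i
not (not q iff p) and q = i and T = i
In Bochvar's internal three-valued logic: not q = not T = F
not q iff p = F iff i = i
not (not q iff p) = not i = i
not (not q iff p) and q = i and T = i

i; i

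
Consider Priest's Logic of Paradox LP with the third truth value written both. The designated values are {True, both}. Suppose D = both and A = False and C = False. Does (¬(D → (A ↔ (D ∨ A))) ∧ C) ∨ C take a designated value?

D ∨ A = both ∨ False = both
A ↔ (D ∨ A) = False ↔ both = both
D → (A ↔ (D ∨ A)) = both → both = both
¬(D → (A ↔ (D ∨ A))) = ¬both = both
¬(D → (A ↔ (D ∨ A))) ∧ C = both ∧ False = False
(¬(D → (A ↔ (D ∨ A))) ∧ C) ∨ C = False ∨ False = False
False ∉ {True, both}.

No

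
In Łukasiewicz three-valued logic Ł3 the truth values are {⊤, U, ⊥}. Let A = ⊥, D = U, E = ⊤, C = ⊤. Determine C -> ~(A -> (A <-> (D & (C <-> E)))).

⊥

C <-> E = ⊤ <-> ⊤ = ⊤
D & (C <-> E) = U & ⊤ = U
A <-> (D & (C <-> E)) = ⊥ <-> U = U  [1 − |0−½|]
A -> (A <-> (D & (C <-> E))) = ⊥ -> U = ⊤
~(A -> (A <-> (D & (C <-> E)))) = ~⊤ = ⊥
C -> ~(A -> (A <-> (D & (C <-> E)))) = ⊤ -> ⊥ = ⊥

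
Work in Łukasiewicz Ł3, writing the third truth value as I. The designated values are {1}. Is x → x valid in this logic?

Yes

Every assignment of x over {1, I, 0} gives a value in {1}.
In particular, with x=I: x → x = 1.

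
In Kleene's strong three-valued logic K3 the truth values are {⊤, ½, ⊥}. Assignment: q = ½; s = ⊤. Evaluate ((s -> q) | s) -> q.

½

s -> q = ⊤ -> ½ = ½
(s -> q) | s = ½ | ⊤ = ⊤
((s -> q) | s) -> q = ⊤ -> ½ = ½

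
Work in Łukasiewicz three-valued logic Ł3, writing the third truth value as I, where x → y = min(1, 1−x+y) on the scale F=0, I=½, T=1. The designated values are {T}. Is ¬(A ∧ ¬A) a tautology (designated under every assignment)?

Countermodel: A=I gives I, which is not designated.

No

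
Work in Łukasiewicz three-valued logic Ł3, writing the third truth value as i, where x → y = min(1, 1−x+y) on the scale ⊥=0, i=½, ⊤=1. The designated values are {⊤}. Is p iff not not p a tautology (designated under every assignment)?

Yes

Every assignment of p over {⊤, i, ⊥} gives a value in {⊤}.
In particular, with p=i: p iff not not p = ⊤.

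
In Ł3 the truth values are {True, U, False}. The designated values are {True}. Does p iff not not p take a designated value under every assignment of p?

Yes

Every assignment of p over {True, U, False} gives a value in {True}.
In particular, with p=U: p iff not not p = True.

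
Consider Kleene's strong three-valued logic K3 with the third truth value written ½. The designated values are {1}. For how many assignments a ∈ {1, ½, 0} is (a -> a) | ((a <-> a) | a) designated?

a=1: 1 ✓
a=½: ½ ·
a=0: 1 ✓

2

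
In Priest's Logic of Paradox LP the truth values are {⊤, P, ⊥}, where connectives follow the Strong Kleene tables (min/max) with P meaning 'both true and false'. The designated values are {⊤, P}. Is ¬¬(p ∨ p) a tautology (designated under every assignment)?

Countermodel: p=⊥ gives ⊥, which is not designated.

No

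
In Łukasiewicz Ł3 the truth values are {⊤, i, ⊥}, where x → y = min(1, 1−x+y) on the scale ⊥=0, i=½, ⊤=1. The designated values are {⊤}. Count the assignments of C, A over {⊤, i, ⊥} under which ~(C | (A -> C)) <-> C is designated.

Designated under: (C=i, A=⊤); (C=⊥, A=⊥).

2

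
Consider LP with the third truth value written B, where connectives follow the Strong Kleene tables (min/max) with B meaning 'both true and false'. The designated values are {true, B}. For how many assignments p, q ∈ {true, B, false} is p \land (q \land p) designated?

4

Designated under: (p=true, q=true); (p=true, q=B); (p=B, q=true); (p=B, q=B).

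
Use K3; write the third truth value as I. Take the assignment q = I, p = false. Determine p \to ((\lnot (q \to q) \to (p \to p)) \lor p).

true

q \to q = I \to I = I  [\lnot I \lor I]
\lnot (q \to q) = \lnot I = I
p \to p = false \to false = true
\lnot (q \to q) \to (p \to p) = I \to true = true
(\lnot (q \to q) \to (p \to p)) \lor p = true \lor false = true
p \to ((\lnot (q \to q) \to (p \to p)) \lor p) = false \to true = true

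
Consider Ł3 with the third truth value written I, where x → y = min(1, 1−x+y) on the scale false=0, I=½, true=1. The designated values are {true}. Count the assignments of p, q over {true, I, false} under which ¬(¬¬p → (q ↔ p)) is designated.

1

Designated under: (p=true, q=false).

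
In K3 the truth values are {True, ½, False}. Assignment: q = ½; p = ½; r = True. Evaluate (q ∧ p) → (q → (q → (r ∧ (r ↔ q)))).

q ∧ p = ½ ∧ ½ = ½
r ↔ q = True ↔ ½ = ½
r ∧ (r ↔ q) = True ∧ ½ = ½
q → (r ∧ (r ↔ q)) = ½ → ½ = ½  [¬½ ∨ ½]
q → (q → (r ∧ (r ↔ q))) = ½ → ½ = ½
(q ∧ p) → (q → (q → (r ∧ (r ↔ q)))) = ½ → ½ = ½

½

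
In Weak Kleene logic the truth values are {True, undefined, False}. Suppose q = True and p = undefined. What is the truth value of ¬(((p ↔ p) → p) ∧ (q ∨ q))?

undefined

p ↔ p = undefined ↔ undefined = undefined
(p ↔ p) → p = undefined → undefined = undefined  [any arg is the third value ⇒ result is the third value]
q ∨ q = True ∨ True = True
((p ↔ p) → p) ∧ (q ∨ q) = undefined ∧ True = undefined
¬(((p ↔ p) → p) ∧ (q ∨ q)) = ¬undefined = undefined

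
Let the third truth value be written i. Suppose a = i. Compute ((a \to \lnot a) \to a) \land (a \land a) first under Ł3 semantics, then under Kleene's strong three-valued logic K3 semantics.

i; i

In Ł3: \lnot a = \lnot i = i
a \to \lnot a = i \to i = True  [min(1, 1−½+½)]
(a \to \lnot a) \to a = True \to i = i
a \land a = i \land i = i
((a \to \lnot a) \to a) \land (a \land a) = i \land i = i
In Kleene's strong three-valued logic K3: \lnot a = \lnot i = i
a \to \lnot a = i \to i = i
(a \to \lnot a) \to a = i \to i = i
a \land a = i \land i = i
((a \to \lnot a) \to a) \land (a \land a) = i \land i = i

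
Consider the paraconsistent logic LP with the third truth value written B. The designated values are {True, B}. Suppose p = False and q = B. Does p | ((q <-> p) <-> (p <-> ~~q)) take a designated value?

Yes

q <-> p = B <-> False = B
~q = ~B = B
~~q = ~B = B
p <-> ~~q = False <-> B = B
(q <-> p) <-> (p <-> ~~q) = B <-> B = B
p | ((q <-> p) <-> (p <-> ~~q)) = False | B = B
B ∈ {True, B}.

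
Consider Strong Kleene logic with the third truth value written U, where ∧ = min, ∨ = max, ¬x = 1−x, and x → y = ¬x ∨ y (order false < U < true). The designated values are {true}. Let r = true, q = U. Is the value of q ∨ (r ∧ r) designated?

Yes

r ∧ r = true ∧ true = true
q ∨ (r ∧ r) = U ∨ true = true
true ∈ {true}.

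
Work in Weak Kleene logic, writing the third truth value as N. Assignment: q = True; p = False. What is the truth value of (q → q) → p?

q → q = True → True = True
(q → q) → p = True → False = False

False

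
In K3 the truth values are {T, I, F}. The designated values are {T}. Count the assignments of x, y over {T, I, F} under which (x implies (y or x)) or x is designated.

7

Of the 9 assignments, 7 give a value in {T}.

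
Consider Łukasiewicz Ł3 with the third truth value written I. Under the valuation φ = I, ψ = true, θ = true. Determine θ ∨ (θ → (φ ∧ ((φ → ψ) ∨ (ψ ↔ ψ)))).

true

φ → ψ = I → true = true
ψ ↔ ψ = true ↔ true = true
(φ → ψ) ∨ (ψ ↔ ψ) = true ∨ true = true
φ ∧ ((φ → ψ) ∨ (ψ ↔ ψ)) = I ∧ true = I
θ → (φ ∧ ((φ → ψ) ∨ (ψ ↔ ψ))) = true → I = I
θ ∨ (θ → (φ ∧ ((φ → ψ) ∨ (ψ ↔ ψ)))) = true ∨ I = true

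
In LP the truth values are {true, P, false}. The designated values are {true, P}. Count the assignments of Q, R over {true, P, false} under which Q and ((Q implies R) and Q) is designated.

Of the 9 assignments, 5 give a value in {true, P}.

5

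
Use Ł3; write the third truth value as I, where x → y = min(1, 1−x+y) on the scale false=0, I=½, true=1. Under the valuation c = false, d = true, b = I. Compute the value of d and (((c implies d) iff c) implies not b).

true

c implies d = false implies true = true
(c implies d) iff c = true iff false = false
not b = not I = I
((c implies d) iff c) implies not b = false implies I = true  [min(1, 1−0+½)]
d and (((c implies d) iff c) implies not b) = true and true = true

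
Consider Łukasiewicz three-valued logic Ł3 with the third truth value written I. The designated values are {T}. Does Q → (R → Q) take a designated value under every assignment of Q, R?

Yes

Every assignment of Q, R over {T, I, F} gives a value in {T}.
In particular, with Q=I, R=I: Q → (R → Q) = T.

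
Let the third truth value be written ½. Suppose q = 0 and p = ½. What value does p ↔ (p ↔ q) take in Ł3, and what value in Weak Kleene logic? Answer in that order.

1; ½

In Ł3: p ↔ q = ½ ↔ 0 = ½  [1 − |½−0|]
p ↔ (p ↔ q) = ½ ↔ ½ = 1
In Weak Kleene logic: p ↔ q = ½ ↔ 0 = ½
p ↔ (p ↔ q) = ½ ↔ ½ = ½
They differ because Ł3 and Weak Kleene logic treat ½ differently under the binary connectives.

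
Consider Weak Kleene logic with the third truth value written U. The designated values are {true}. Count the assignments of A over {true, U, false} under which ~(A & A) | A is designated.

2

A=true: true ✓
A=U: U ·
A=false: true ✓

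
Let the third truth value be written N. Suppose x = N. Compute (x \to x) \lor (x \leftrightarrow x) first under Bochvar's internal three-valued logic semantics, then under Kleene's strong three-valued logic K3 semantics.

In Bochvar's internal three-valued logic: x \to x = N \to N = N
x \leftrightarrow x = N \leftrightarrow N = N
(x \to x) \lor (x \leftrightarrow x) = N \lor N = N
In Kleene's strong three-valued logic K3: x \to x = N \to N = N  [\lnot N \lor N]
x \leftrightarrow x = N \leftrightarrow N = N
(x \to x) \lor (x \leftrightarrow x) = N \lor N = N

N; N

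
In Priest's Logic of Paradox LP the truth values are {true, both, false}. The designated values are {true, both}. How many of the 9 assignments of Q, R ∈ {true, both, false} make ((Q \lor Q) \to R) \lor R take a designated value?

8

Of the 9 assignments, 8 give a value in {true, both}.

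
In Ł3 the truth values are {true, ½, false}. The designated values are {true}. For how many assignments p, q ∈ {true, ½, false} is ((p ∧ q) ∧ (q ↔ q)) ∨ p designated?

3

Designated under: (p=true, q=true); (p=true, q=½); (p=true, q=false).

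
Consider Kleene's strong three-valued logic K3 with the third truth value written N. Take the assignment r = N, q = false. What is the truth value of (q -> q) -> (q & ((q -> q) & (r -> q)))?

q -> q = false -> false = true
q -> q = false -> false = true
r -> q = N -> false = N  [~N | false]
(q -> q) & (r -> q) = true & N = N
q & ((q -> q) & (r -> q)) = false & N = false
(q -> q) -> (q & ((q -> q) & (r -> q))) = true -> false = false

false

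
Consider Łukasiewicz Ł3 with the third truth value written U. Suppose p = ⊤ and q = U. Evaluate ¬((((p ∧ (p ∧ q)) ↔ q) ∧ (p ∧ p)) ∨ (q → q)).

⊥

p ∧ q = ⊤ ∧ U = U
p ∧ (p ∧ q) = ⊤ ∧ U = U
(p ∧ (p ∧ q)) ↔ q = U ↔ U = ⊤  [1 − |½−½|]
p ∧ p = ⊤ ∧ ⊤ = ⊤
((p ∧ (p ∧ q)) ↔ q) ∧ (p ∧ p) = ⊤ ∧ ⊤ = ⊤
q → q = U → U = ⊤
(((p ∧ (p ∧ q)) ↔ q) ∧ (p ∧ p)) ∨ (q → q) = ⊤ ∨ ⊤ = ⊤
¬((((p ∧ (p ∧ q)) ↔ q) ∧ (p ∧ p)) ∨ (q → q)) = ¬⊤ = ⊥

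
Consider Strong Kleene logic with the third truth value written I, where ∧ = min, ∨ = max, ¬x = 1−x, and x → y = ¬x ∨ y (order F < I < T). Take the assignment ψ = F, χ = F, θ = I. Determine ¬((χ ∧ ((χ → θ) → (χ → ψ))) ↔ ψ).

χ → θ = F → I = T  [¬F ∨ I]
χ → ψ = F → F = T
(χ → θ) → (χ → ψ) = T → T = T
χ ∧ ((χ → θ) → (χ → ψ)) = F ∧ T = F
(χ ∧ ((χ → θ) → (χ → ψ))) ↔ ψ = F ↔ F = T
¬((χ ∧ ((χ → θ) → (χ → ψ))) ↔ ψ) = ¬T = F

F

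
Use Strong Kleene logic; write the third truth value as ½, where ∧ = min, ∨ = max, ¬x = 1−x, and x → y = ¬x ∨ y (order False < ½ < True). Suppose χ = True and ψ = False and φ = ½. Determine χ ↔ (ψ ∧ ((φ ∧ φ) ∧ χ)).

φ ∧ φ = ½ ∧ ½ = ½
(φ ∧ φ) ∧ χ = ½ ∧ True = ½
ψ ∧ ((φ ∧ φ) ∧ χ) = False ∧ ½ = False
χ ↔ (ψ ∧ ((φ ∧ φ) ∧ χ)) = True ↔ False = False

False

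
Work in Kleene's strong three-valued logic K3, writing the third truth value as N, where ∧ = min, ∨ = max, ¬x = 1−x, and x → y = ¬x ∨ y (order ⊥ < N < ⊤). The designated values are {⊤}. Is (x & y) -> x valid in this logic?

No

Countermodel: x=N, y=⊤ gives N, which is not designated.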